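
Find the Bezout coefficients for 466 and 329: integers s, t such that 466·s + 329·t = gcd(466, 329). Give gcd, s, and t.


Euclidean algorithm on (466, 329) — divide until remainder is 0:
  466 = 1 · 329 + 137
  329 = 2 · 137 + 55
  137 = 2 · 55 + 27
  55 = 2 · 27 + 1
  27 = 27 · 1 + 0
gcd(466, 329) = 1.
Track Bezout coefficients alongside the remainders: start with r₀ = 466 = a·1 + b·0 (s = 1, t = 0) and r₁ = 329 = a·0 + b·1 (s = 0, t = 1); each new remainder r_{k+1} = r_{k-1} − q_k·r_k inherits s_{k+1} = s_{k-1} − q_k·s_k, t_{k+1} = t_{k-1} − q_k·t_k, so r_k = a·s_k + b·t_k at every step:
  q = 1: r = 137, s = 1 − 1·0 = 1, t = 0 − 1·1 = -1  (check: 466·1 + 329·(-1) = 137)
  q = 2: r = 55, s = 0 − 2·1 = -2, t = 1 − 2·(-1) = 3  (check: 466·(-2) + 329·3 = 55)
  q = 2: r = 27, s = 1 − 2·(-2) = 5, t = -1 − 2·3 = -7  (check: 466·5 + 329·(-7) = 27)
  q = 2: r = 1, s = -2 − 2·5 = -12, t = 3 − 2·(-7) = 17  (check: 466·(-12) + 329·17 = 1)
The row with r = 1 (the gcd) gives the Bezout coefficients s = -12, t = 17.
Result: 466 · (-12) + 329 · (17) = 1.

gcd(466, 329) = 1; s = -12, t = 17 (check: 466·(-12) + 329·17 = 1).


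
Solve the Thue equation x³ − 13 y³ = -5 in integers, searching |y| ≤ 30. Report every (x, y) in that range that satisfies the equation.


The equation is x³ - 13y³ = -5. For fixed y, x³ = 13·y³ − 5, so a solution requires the RHS to be a perfect cube.
Strategy: iterate y from -30 to 30, compute RHS = 13·y³ − 5, and check whether it is a (positive or negative) perfect cube.
Check small values of y:
  y = 0: RHS = -5 is not a perfect cube.
  y = 1: RHS = 8 = (2)³ ⇒ x = 2 works.
  y = -1: RHS = -18 is not a perfect cube.
  y = 2: RHS = 99 is not a perfect cube.
  y = -2: RHS = -109 is not a perfect cube.
  y = 3: RHS = 346 is not a perfect cube.
  y = -3: RHS = -356 is not a perfect cube.
Continuing the search up to |y| = 30 finds no further solutions beyond those listed.
Collected solutions: (2, 1).

Solutions (with |y| ≤ 30): (2, 1).


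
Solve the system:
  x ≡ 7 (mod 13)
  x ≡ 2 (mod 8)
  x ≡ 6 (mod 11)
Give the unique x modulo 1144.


Moduli 13, 8, 11 are pairwise coprime; by CRT there is a unique solution modulo M = 13 · 8 · 11 = 1144.
Solve pairwise, accumulating the modulus:
  Start with x ≡ 7 (mod 13).
  Combine with x ≡ 2 (mod 8): since gcd(13, 8) = 1, we get a unique residue mod 104.
    Write x = 7 + 13·t and substitute into x ≡ 2 (mod 8): 13·t ≡ 2 − 7 = -5 (mod 8).
    Reduce coefficients mod 8: 5·t ≡ 3 (mod 8).
    The inverse of 5 mod 8 is 5 (since 5·5 = 25 = 3·8 + 1), so t ≡ 5·3 = 15 ≡ 7 (mod 8).
    Then x = 7 + 13·7 = 98, valid modulo lcm(13, 8) = 104: x ≡ 98 (mod 104).
  Combine with x ≡ 6 (mod 11): since gcd(104, 11) = 1, we get a unique residue mod 1144.
    Write x = 98 + 104·t and substitute into x ≡ 6 (mod 11): 104·t ≡ 6 − 98 = -92 (mod 11).
    Reduce coefficients mod 11: 5·t ≡ 7 (mod 11).
    The inverse of 5 mod 11 is 9 (since 5·9 = 45 = 4·11 + 1), so t ≡ 9·7 = 63 ≡ 8 (mod 11).
    Then x = 98 + 104·8 = 930, valid modulo lcm(104, 11) = 1144: x ≡ 930 (mod 1144).
Verify: 930 mod 13 = 7 ✓, 930 mod 8 = 2 ✓, 930 mod 11 = 6 ✓.

x ≡ 930 (mod 1144).


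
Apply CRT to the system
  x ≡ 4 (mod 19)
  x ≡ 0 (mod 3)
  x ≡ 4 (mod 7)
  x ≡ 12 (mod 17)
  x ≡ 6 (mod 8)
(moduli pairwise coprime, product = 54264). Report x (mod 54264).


Product of moduli M = 19 · 3 · 7 · 17 · 8 = 54264.
Merge one congruence at a time:
  Start: x ≡ 4 (mod 19).
  Combine with x ≡ 0 (mod 3); new modulus lcm = 57.
    Write x = 4 + 19·t and substitute into x ≡ 0 (mod 3): 19·t ≡ 0 − 4 = -4 (mod 3).
    Reduce coefficients mod 3: 1·t ≡ 2 (mod 3).
    So t ≡ 2 (mod 3).
    Then x = 4 + 19·2 = 42, valid modulo lcm(19, 3) = 57: x ≡ 42 (mod 57).
  Combine with x ≡ 4 (mod 7); new modulus lcm = 399.
    Write x = 42 + 57·t and substitute into x ≡ 4 (mod 7): 57·t ≡ 4 − 42 = -38 (mod 7).
    Reduce coefficients mod 7: 1·t ≡ 4 (mod 7).
    So t ≡ 4 (mod 7).
    Then x = 42 + 57·4 = 270, valid modulo lcm(57, 7) = 399: x ≡ 270 (mod 399).
  Combine with x ≡ 12 (mod 17); new modulus lcm = 6783.
    Write x = 270 + 399·t and substitute into x ≡ 12 (mod 17): 399·t ≡ 12 − 270 = -258 (mod 17).
    Reduce coefficients mod 17: 8·t ≡ 14 (mod 17).
    The inverse of 8 mod 17 is 15 (since 8·15 = 120 = 7·17 + 1), so t ≡ 15·14 = 210 ≡ 6 (mod 17).
    Then x = 270 + 399·6 = 2664, valid modulo lcm(399, 17) = 6783: x ≡ 2664 (mod 6783).
  Combine with x ≡ 6 (mod 8); new modulus lcm = 54264.
    Write x = 2664 + 6783·t and substitute into x ≡ 6 (mod 8): 6783·t ≡ 6 − 2664 = -2658 (mod 8).
    Reduce coefficients mod 8: 7·t ≡ 6 (mod 8).
    The inverse of 7 mod 8 is 7 (since 7·7 = 49 = 6·8 + 1), so t ≡ 7·6 = 42 ≡ 2 (mod 8).
    Then x = 2664 + 6783·2 = 16230, valid modulo lcm(6783, 8) = 54264: x ≡ 16230 (mod 54264).
Verify against each original: 16230 mod 19 = 4, 16230 mod 3 = 0, 16230 mod 7 = 4, 16230 mod 17 = 12, 16230 mod 8 = 6.

x ≡ 16230 (mod 54264).


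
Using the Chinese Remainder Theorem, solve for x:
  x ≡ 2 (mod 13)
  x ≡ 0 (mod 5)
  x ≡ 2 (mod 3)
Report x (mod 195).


Moduli 13, 5, 3 are pairwise coprime; by CRT there is a unique solution modulo M = 13 · 5 · 3 = 195.
Solve pairwise, accumulating the modulus:
  Start with x ≡ 2 (mod 13).
  Combine with x ≡ 0 (mod 5): since gcd(13, 5) = 1, we get a unique residue mod 65.
    Write x = 2 + 13·t and substitute into x ≡ 0 (mod 5): 13·t ≡ 0 − 2 = -2 (mod 5).
    Reduce coefficients mod 5: 3·t ≡ 3 (mod 5).
    The inverse of 3 mod 5 is 2 (since 3·2 = 6 = 1·5 + 1), so t ≡ 2·3 = 6 ≡ 1 (mod 5).
    Then x = 2 + 13·1 = 15, valid modulo lcm(13, 5) = 65: x ≡ 15 (mod 65).
  Combine with x ≡ 2 (mod 3): since gcd(65, 3) = 1, we get a unique residue mod 195.
    Write x = 15 + 65·t and substitute into x ≡ 2 (mod 3): 65·t ≡ 2 − 15 = -13 (mod 3).
    Reduce coefficients mod 3: 2·t ≡ 2 (mod 3).
    The inverse of 2 mod 3 is 2 (since 2·2 = 4 = 1·3 + 1), so t ≡ 2·2 = 4 ≡ 1 (mod 3).
    Then x = 15 + 65·1 = 80, valid modulo lcm(65, 3) = 195: x ≡ 80 (mod 195).
Verify: 80 mod 13 = 2 ✓, 80 mod 5 = 0 ✓, 80 mod 3 = 2 ✓.

x ≡ 80 (mod 195).


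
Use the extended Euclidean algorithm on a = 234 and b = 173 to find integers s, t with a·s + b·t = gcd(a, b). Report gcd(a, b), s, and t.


Euclidean algorithm on (234, 173) — divide until remainder is 0:
  234 = 1 · 173 + 61
  173 = 2 · 61 + 51
  61 = 1 · 51 + 10
  51 = 5 · 10 + 1
  10 = 10 · 1 + 0
gcd(234, 173) = 1.
Track Bezout coefficients alongside the remainders: start with r₀ = 234 = a·1 + b·0 (s = 1, t = 0) and r₁ = 173 = a·0 + b·1 (s = 0, t = 1); each new remainder r_{k+1} = r_{k-1} − q_k·r_k inherits s_{k+1} = s_{k-1} − q_k·s_k, t_{k+1} = t_{k-1} − q_k·t_k, so r_k = a·s_k + b·t_k at every step:
  q = 1: r = 61, s = 1 − 1·0 = 1, t = 0 − 1·1 = -1  (check: 234·1 + 173·(-1) = 61)
  q = 2: r = 51, s = 0 − 2·1 = -2, t = 1 − 2·(-1) = 3  (check: 234·(-2) + 173·3 = 51)
  q = 1: r = 10, s = 1 − 1·(-2) = 3, t = -1 − 1·3 = -4  (check: 234·3 + 173·(-4) = 10)
  q = 5: r = 1, s = -2 − 5·3 = -17, t = 3 − 5·(-4) = 23  (check: 234·(-17) + 173·23 = 1)
The row with r = 1 (the gcd) gives the Bezout coefficients s = -17, t = 23.
Result: 234 · (-17) + 173 · (23) = 1.

gcd(234, 173) = 1; s = -17, t = 23 (check: 234·(-17) + 173·23 = 1).


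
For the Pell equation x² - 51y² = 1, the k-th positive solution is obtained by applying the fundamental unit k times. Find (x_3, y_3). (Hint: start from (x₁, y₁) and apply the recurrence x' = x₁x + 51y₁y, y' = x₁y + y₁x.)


Step 1: Find the fundamental solution (x₁, y₁) of x² - 51y² = 1.
  Expand √51 as a continued fraction. a₀ = ⌊√51⌋ = 7; iterate m_{k+1} = d_k·a_k − m_k, d_{k+1} = (51 − m_{k+1}²)/d_k, a_{k+1} = ⌊(a₀ + m_{k+1})/d_{k+1}⌋ (starting m₀ = 0, d₀ = 1), with convergents p_k = a_k·p_{k-1} + p_{k-2}, q_k = a_k·q_{k-1} + q_{k-2} (p₋₁ = 1, q₋₁ = 0):
  k = 0: a₀ = 7; p₀/q₀ = 7/1; p₀² − 51·q₀² = 49 − 51 = -2.
  k = 1: m = 7, d = 2, a = ⌊(7 + 7)/2⌋ = 7; p/q = (7·7 + 1)/(7·1 + 0) = 50/7; p² − 51·q² = 2500 − 2499 = 1.
  The first convergent with p² − 51·q² = 1 gives the fundamental solution (x₁, y₁) = (50, 7).
Step 2: Apply the recurrence (x_{n+1}, y_{n+1}) = (x₁x_n + 51y₁y_n, x₁y_n + y₁x_n) repeatedly.
  From (x_1, y_1) = (50, 7): x_2 = 50·50 + 51·7·7 = 4999; y_2 = 50·7 + 7·50 = 700.
  From (x_2, y_2) = (4999, 700): x_3 = 50·4999 + 51·7·700 = 499850; y_3 = 50·700 + 7·4999 = 69993.
Step 3: Verify x_3² - 51·y_3² = 249850022500 - 249850022499 = 1 (should be 1). ✓

(x_1, y_1) = (50, 7); (x_3, y_3) = (499850, 69993).


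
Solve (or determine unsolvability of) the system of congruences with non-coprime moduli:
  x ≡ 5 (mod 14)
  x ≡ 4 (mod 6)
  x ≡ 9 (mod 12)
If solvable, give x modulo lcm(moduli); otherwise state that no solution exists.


Moduli 14, 6, 12 are not pairwise coprime, so CRT works modulo lcm(m_i) when all pairwise compatibility conditions hold.
Pairwise compatibility: gcd(m_i, m_j) must divide a_i - a_j for every pair.
Merge one congruence at a time:
  Start: x ≡ 5 (mod 14).
  Combine with x ≡ 4 (mod 6): gcd(14, 6) = 2, and 4 - 5 = -1 is NOT divisible by 2.
    ⇒ system is inconsistent (no integer solution).

No solution (the system is inconsistent).


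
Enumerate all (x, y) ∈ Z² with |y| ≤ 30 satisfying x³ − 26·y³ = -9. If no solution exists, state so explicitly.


The equation is x³ - 26y³ = -9. For fixed y, x³ = 26·y³ − 9, so a solution requires the RHS to be a perfect cube.
Strategy: iterate y from -30 to 30, compute RHS = 26·y³ − 9, and check whether it is a (positive or negative) perfect cube.
Check small values of y:
  y = 0: RHS = -9 is not a perfect cube.
  y = 1: RHS = 17 is not a perfect cube.
  y = -1: RHS = -35 is not a perfect cube.
  y = 2: RHS = 199 is not a perfect cube.
  y = -2: RHS = -217 is not a perfect cube.
  y = 3: RHS = 693 is not a perfect cube.
  y = -3: RHS = -711 is not a perfect cube.
Continuing the search up to |y| = 30 finds no solutions either.
No (x, y) in the scanned range satisfies the equation.

No integer solutions with |y| ≤ 30.


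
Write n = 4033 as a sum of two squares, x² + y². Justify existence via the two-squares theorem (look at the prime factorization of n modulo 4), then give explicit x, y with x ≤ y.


Step 1: Factor n = 4033 = 37 · 109.
Step 2: Check the mod-4 condition on each prime factor: 37 ≡ 1 (mod 4), exponent 1; 109 ≡ 1 (mod 4), exponent 1.
All primes ≡ 3 (mod 4) appear to even exponent (or don't appear), so by the two-squares theorem n IS expressible as a sum of two squares.
Step 3: Build a representation. Here n = 37 · 109 is a product of primes ≡ 1 (mod 4). Each prime p ≡ 1 (mod 4) is itself a sum of two squares; find a² by testing p − a² for a perfect square:
  37: 37 − 1² = 36 = 6² ⇒ 37 = 1² + 6².
  109: 109 − 1² = 108, 109 − 2² = 105, 109 − 3² = 100 = 10² ⇒ 109 = 3² + 10².
  Combine using the Brahmagupta–Fibonacci identity (a² + b²)(c² + d²) = (ac − bd)² + (ad + bc)² = (ac + bd)² + (ad − bc)²:
  37 · 109 = 4033: from (1² + 6²)(3² + 10²), take (1·3 − 6·10, 1·10 + 6·3) = (3 − 60, 10 + 18) = (-57, 28); dropping signs (only squares matter) gives (57, 28); check 57² + 28² = 3249 + 784 = 4033 ✓.
Step 4: Order so x ≤ y and verify: 28² + 57² = 784 + 3249 = 4033 = n. ✓

n = 4033 = 28² + 57² (one valid representation with x ≤ y).


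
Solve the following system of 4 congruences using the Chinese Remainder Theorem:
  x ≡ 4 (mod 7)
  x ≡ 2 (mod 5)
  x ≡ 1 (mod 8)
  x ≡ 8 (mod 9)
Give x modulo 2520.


Product of moduli M = 7 · 5 · 8 · 9 = 2520.
Merge one congruence at a time:
  Start: x ≡ 4 (mod 7).
  Combine with x ≡ 2 (mod 5); new modulus lcm = 35.
    Write x = 4 + 7·t and substitute into x ≡ 2 (mod 5): 7·t ≡ 2 − 4 = -2 (mod 5).
    Reduce coefficients mod 5: 2·t ≡ 3 (mod 5).
    The inverse of 2 mod 5 is 3 (since 2·3 = 6 = 1·5 + 1), so t ≡ 3·3 = 9 ≡ 4 (mod 5).
    Then x = 4 + 7·4 = 32, valid modulo lcm(7, 5) = 35: x ≡ 32 (mod 35).
  Combine with x ≡ 1 (mod 8); new modulus lcm = 280.
    Write x = 32 + 35·t and substitute into x ≡ 1 (mod 8): 35·t ≡ 1 − 32 = -31 (mod 8).
    Reduce coefficients mod 8: 3·t ≡ 1 (mod 8).
    The inverse of 3 mod 8 is 3 (since 3·3 = 9 = 1·8 + 1), so t ≡ 3·1 = 3 ≡ 3 (mod 8).
    Then x = 32 + 35·3 = 137, valid modulo lcm(35, 8) = 280: x ≡ 137 (mod 280).
  Combine with x ≡ 8 (mod 9); new modulus lcm = 2520.
    Write x = 137 + 280·t and substitute into x ≡ 8 (mod 9): 280·t ≡ 8 − 137 = -129 (mod 9).
    Reduce coefficients mod 9: 1·t ≡ 6 (mod 9).
    So t ≡ 6 (mod 9).
    Then x = 137 + 280·6 = 1817, valid modulo lcm(280, 9) = 2520: x ≡ 1817 (mod 2520).
Verify against each original: 1817 mod 7 = 4, 1817 mod 5 = 2, 1817 mod 8 = 1, 1817 mod 9 = 8.

x ≡ 1817 (mod 2520).


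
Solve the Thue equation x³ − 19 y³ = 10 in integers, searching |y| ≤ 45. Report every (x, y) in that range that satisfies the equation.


The equation is x³ - 19y³ = 10. For fixed y, x³ = 19·y³ + 10, so a solution requires the RHS to be a perfect cube.
Strategy: iterate y from -45 to 45, compute RHS = 19·y³ + 10, and check whether it is a (positive or negative) perfect cube.
Check small values of y:
  y = 0: RHS = 10 is not a perfect cube.
  y = 1: RHS = 29 is not a perfect cube.
  y = -1: RHS = -9 is not a perfect cube.
  y = 2: RHS = 162 is not a perfect cube.
  y = -2: RHS = -142 is not a perfect cube.
  y = 3: RHS = 523 is not a perfect cube.
  y = -3: RHS = -503 is not a perfect cube.
Continuing the search up to |y| = 45 finds no solutions either.
No (x, y) in the scanned range satisfies the equation.

No integer solutions with |y| ≤ 45.


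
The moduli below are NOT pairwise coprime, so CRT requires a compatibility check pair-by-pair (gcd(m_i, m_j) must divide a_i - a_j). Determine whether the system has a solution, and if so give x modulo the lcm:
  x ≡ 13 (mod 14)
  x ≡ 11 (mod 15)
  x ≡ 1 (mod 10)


Moduli 14, 15, 10 are not pairwise coprime, so CRT works modulo lcm(m_i) when all pairwise compatibility conditions hold.
Pairwise compatibility: gcd(m_i, m_j) must divide a_i - a_j for every pair.
Merge one congruence at a time:
  Start: x ≡ 13 (mod 14).
  Combine with x ≡ 11 (mod 15): gcd(14, 15) = 1; 11 - 13 = -2, which IS divisible by 1, so compatible.
    Write x = 13 + 14·t and substitute into x ≡ 11 (mod 15): 14·t ≡ 11 − 13 = -2 (mod 15).
    Reduce coefficients mod 15: 14·t ≡ 13 (mod 15).
    The inverse of 14 mod 15 is 14 (since 14·14 = 196 = 13·15 + 1), so t ≡ 14·13 = 182 ≡ 2 (mod 15).
    Then x = 13 + 14·2 = 41, valid modulo lcm(14, 15) = 210: x ≡ 41 (mod 210).
  Combine with x ≡ 1 (mod 10): gcd(210, 10) = 10; 1 - 41 = -40, which IS divisible by 10, so compatible.
    Write x = 41 + 210·t and substitute into x ≡ 1 (mod 10): 210·t ≡ 1 − 41 = -40 (mod 10).
    Divide the congruence (and modulus) by g = 10: 21·t ≡ -4 (mod 1).
    Modulo 1 every t works; take t = 0.
    Then x = 41 + 210·0 = 41, valid modulo lcm(210, 10) = 210: x ≡ 41 (mod 210).
Verify: 41 mod 14 = 13, 41 mod 15 = 11, 41 mod 10 = 1.

x ≡ 41 (mod 210).


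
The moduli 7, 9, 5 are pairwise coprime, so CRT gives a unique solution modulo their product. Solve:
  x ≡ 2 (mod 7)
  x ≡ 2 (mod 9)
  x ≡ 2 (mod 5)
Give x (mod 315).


Moduli 7, 9, 5 are pairwise coprime; by CRT there is a unique solution modulo M = 7 · 9 · 5 = 315.
Solve pairwise, accumulating the modulus:
  Start with x ≡ 2 (mod 7).
  Combine with x ≡ 2 (mod 9): since gcd(7, 9) = 1, we get a unique residue mod 63.
    Write x = 2 + 7·t and substitute into x ≡ 2 (mod 9): 7·t ≡ 2 − 2 = 0 (mod 9).
    The inverse of 7 mod 9 is 4 (since 7·4 = 28 = 3·9 + 1), so t ≡ 4·0 = 0 ≡ 0 (mod 9).
    Then x = 2 + 7·0 = 2, valid modulo lcm(7, 9) = 63: x ≡ 2 (mod 63).
  Combine with x ≡ 2 (mod 5): since gcd(63, 5) = 1, we get a unique residue mod 315.
    Write x = 2 + 63·t and substitute into x ≡ 2 (mod 5): 63·t ≡ 2 − 2 = 0 (mod 5).
    Reduce coefficients mod 5: 3·t ≡ 0 (mod 5).
    The inverse of 3 mod 5 is 2 (since 3·2 = 6 = 1·5 + 1), so t ≡ 2·0 = 0 ≡ 0 (mod 5).
    Then x = 2 + 63·0 = 2, valid modulo lcm(63, 5) = 315: x ≡ 2 (mod 315).
Verify: 2 mod 7 = 2 ✓, 2 mod 9 = 2 ✓, 2 mod 5 = 2 ✓.

x ≡ 2 (mod 315).


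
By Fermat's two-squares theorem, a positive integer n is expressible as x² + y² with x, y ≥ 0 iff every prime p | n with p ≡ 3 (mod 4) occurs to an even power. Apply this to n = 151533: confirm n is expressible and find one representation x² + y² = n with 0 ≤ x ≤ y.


Step 1: Factor n = 151533 = 3^2 · 113 · 149.
Step 2: Check the mod-4 condition on each prime factor: 3 ≡ 3 (mod 4), exponent 2 (must be even); 113 ≡ 1 (mod 4), exponent 1; 149 ≡ 1 (mod 4), exponent 1.
All primes ≡ 3 (mod 4) appear to even exponent (or don't appear), so by the two-squares theorem n IS expressible as a sum of two squares.
Step 3: Build a representation. Group n = k² · m with k = 3 and m = 113 · 149 = 16837 (a product of primes ≡ 1 (mod 4)); a representation of m scales to one of n via (k·x)² + (k·y)² = k²(x² + y²). Each prime p ≡ 1 (mod 4) is itself a sum of two squares; find a² by testing p − a² for a perfect square:
  113: 113 − 1² = 112, 113 − 2² = 109, 113 − 3² = 104, 113 − 4² = 97, 113 − 5² = 88, 113 − 6² = 77, 113 − 7² = 64 = 8² ⇒ 113 = 7² + 8².
  149: 149 − 1² = 148, 149 − 2² = 145, 149 − 3² = 140, 149 − 4² = 133, 149 − 5² = 124, 149 − 6² = 113, 149 − 7² = 100 = 10² ⇒ 149 = 7² + 10².
  Combine using the Brahmagupta–Fibonacci identity (a² + b²)(c² + d²) = (ac − bd)² + (ad + bc)² = (ac + bd)² + (ad − bc)²:
  113 · 149 = 16837: from (7² + 8²)(7² + 10²), take (7·7 − 8·10, 7·10 + 8·7) = (49 − 80, 70 + 56) = (-31, 126); dropping signs (only squares matter) gives (31, 126); check 31² + 126² = 961 + 15876 = 16837 ✓.
  Scale by k = 3: (3·31, 3·126) = (93, 378).
Step 4: Order so x ≤ y and verify: 93² + 378² = 8649 + 142884 = 151533 = n. ✓

n = 151533 = 93² + 378² (one valid representation with x ≤ y).


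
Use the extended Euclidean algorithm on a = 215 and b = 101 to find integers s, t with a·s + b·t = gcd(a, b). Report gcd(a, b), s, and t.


Euclidean algorithm on (215, 101) — divide until remainder is 0:
  215 = 2 · 101 + 13
  101 = 7 · 13 + 10
  13 = 1 · 10 + 3
  10 = 3 · 3 + 1
  3 = 3 · 1 + 0
gcd(215, 101) = 1.
Track Bezout coefficients alongside the remainders: start with r₀ = 215 = a·1 + b·0 (s = 1, t = 0) and r₁ = 101 = a·0 + b·1 (s = 0, t = 1); each new remainder r_{k+1} = r_{k-1} − q_k·r_k inherits s_{k+1} = s_{k-1} − q_k·s_k, t_{k+1} = t_{k-1} − q_k·t_k, so r_k = a·s_k + b·t_k at every step:
  q = 2: r = 13, s = 1 − 2·0 = 1, t = 0 − 2·1 = -2  (check: 215·1 + 101·(-2) = 13)
  q = 7: r = 10, s = 0 − 7·1 = -7, t = 1 − 7·(-2) = 15  (check: 215·(-7) + 101·15 = 10)
  q = 1: r = 3, s = 1 − 1·(-7) = 8, t = -2 − 1·15 = -17  (check: 215·8 + 101·(-17) = 3)
  q = 3: r = 1, s = -7 − 3·8 = -31, t = 15 − 3·(-17) = 66  (check: 215·(-31) + 101·66 = 1)
The row with r = 1 (the gcd) gives the Bezout coefficients s = -31, t = 66.
Result: 215 · (-31) + 101 · (66) = 1.

gcd(215, 101) = 1; s = -31, t = 66 (check: 215·(-31) + 101·66 = 1).


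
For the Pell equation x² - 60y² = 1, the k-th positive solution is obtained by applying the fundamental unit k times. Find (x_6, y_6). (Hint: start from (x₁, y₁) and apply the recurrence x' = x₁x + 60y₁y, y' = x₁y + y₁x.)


Step 1: Find the fundamental solution (x₁, y₁) of x² - 60y² = 1.
  Expand √60 as a continued fraction. a₀ = ⌊√60⌋ = 7; iterate m_{k+1} = d_k·a_k − m_k, d_{k+1} = (60 − m_{k+1}²)/d_k, a_{k+1} = ⌊(a₀ + m_{k+1})/d_{k+1}⌋ (starting m₀ = 0, d₀ = 1), with convergents p_k = a_k·p_{k-1} + p_{k-2}, q_k = a_k·q_{k-1} + q_{k-2} (p₋₁ = 1, q₋₁ = 0):
  k = 0: a₀ = 7; p₀/q₀ = 7/1; p₀² − 60·q₀² = 49 − 60 = -11.
  k = 1: m = 7, d = 11, a = ⌊(7 + 7)/11⌋ = 1; p/q = (1·7 + 1)/(1·1 + 0) = 8/1; p² − 60·q² = 64 − 60 = 4.
  k = 2: m = 4, d = 4, a = ⌊(7 + 4)/4⌋ = 2; p/q = (2·8 + 7)/(2·1 + 1) = 23/3; p² − 60·q² = 529 − 540 = -11.
  k = 3: m = 4, d = 11, a = ⌊(7 + 4)/11⌋ = 1; p/q = (1·23 + 8)/(1·3 + 1) = 31/4; p² − 60·q² = 961 − 960 = 1.
  The first convergent with p² − 60·q² = 1 gives the fundamental solution (x₁, y₁) = (31, 4).
Step 2: Apply the recurrence (x_{n+1}, y_{n+1}) = (x₁x_n + 60y₁y_n, x₁y_n + y₁x_n) repeatedly.
  From (x_1, y_1) = (31, 4): x_2 = 31·31 + 60·4·4 = 1921; y_2 = 31·4 + 4·31 = 248.
  From (x_2, y_2) = (1921, 248): x_3 = 31·1921 + 60·4·248 = 119071; y_3 = 31·248 + 4·1921 = 15372.
  From (x_3, y_3) = (119071, 15372): x_4 = 31·119071 + 60·4·15372 = 7380481; y_4 = 31·15372 + 4·119071 = 952816.
  From (x_4, y_4) = (7380481, 952816): x_5 = 31·7380481 + 60·4·952816 = 457470751; y_5 = 31·952816 + 4·7380481 = 59059220.
  From (x_5, y_5) = (457470751, 59059220): x_6 = 31·457470751 + 60·4·59059220 = 28355806081; y_6 = 31·59059220 + 4·457470751 = 3660718824.
Step 3: Verify x_6² - 60·y_6² = 804051738503276578561 - 804051738503276578560 = 1 (should be 1). ✓

(x_1, y_1) = (31, 4); (x_6, y_6) = (28355806081, 3660718824).


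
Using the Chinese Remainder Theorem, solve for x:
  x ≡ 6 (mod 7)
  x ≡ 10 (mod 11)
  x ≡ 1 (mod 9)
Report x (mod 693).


Moduli 7, 11, 9 are pairwise coprime; by CRT there is a unique solution modulo M = 7 · 11 · 9 = 693.
Solve pairwise, accumulating the modulus:
  Start with x ≡ 6 (mod 7).
  Combine with x ≡ 10 (mod 11): since gcd(7, 11) = 1, we get a unique residue mod 77.
    Write x = 6 + 7·t and substitute into x ≡ 10 (mod 11): 7·t ≡ 10 − 6 = 4 (mod 11).
    The inverse of 7 mod 11 is 8 (since 7·8 = 56 = 5·11 + 1), so t ≡ 8·4 = 32 ≡ 10 (mod 11).
    Then x = 6 + 7·10 = 76, valid modulo lcm(7, 11) = 77: x ≡ 76 (mod 77).
  Combine with x ≡ 1 (mod 9): since gcd(77, 9) = 1, we get a unique residue mod 693.
    Write x = 76 + 77·t and substitute into x ≡ 1 (mod 9): 77·t ≡ 1 − 76 = -75 (mod 9).
    Reduce coefficients mod 9: 5·t ≡ 6 (mod 9).
    The inverse of 5 mod 9 is 2 (since 5·2 = 10 = 1·9 + 1), so t ≡ 2·6 = 12 ≡ 3 (mod 9).
    Then x = 76 + 77·3 = 307, valid modulo lcm(77, 9) = 693: x ≡ 307 (mod 693).
Verify: 307 mod 7 = 6 ✓, 307 mod 11 = 10 ✓, 307 mod 9 = 1 ✓.

x ≡ 307 (mod 693).


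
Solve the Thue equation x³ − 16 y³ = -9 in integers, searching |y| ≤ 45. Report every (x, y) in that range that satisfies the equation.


The equation is x³ - 16y³ = -9. For fixed y, x³ = 16·y³ − 9, so a solution requires the RHS to be a perfect cube.
Strategy: iterate y from -45 to 45, compute RHS = 16·y³ − 9, and check whether it is a (positive or negative) perfect cube.
Check small values of y:
  y = 0: RHS = -9 is not a perfect cube.
  y = 1: RHS = 7 is not a perfect cube.
  y = -1: RHS = -25 is not a perfect cube.
  y = 2: RHS = 119 is not a perfect cube.
  y = -2: RHS = -137 is not a perfect cube.
  y = 3: RHS = 423 is not a perfect cube.
  y = -3: RHS = -441 is not a perfect cube.
Continuing the search up to |y| = 45 finds no solutions either.
No (x, y) in the scanned range satisfies the equation.

No integer solutions with |y| ≤ 45.


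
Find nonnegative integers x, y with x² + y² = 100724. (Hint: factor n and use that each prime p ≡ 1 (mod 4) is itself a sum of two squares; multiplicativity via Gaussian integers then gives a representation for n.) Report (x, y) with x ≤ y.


Step 1: Factor n = 100724 = 2^2 · 13^2 · 149.
Step 2: Check the mod-4 condition on each prime factor: 2 = 2 (special); 13 ≡ 1 (mod 4), exponent 2; 149 ≡ 1 (mod 4), exponent 1.
All primes ≡ 3 (mod 4) appear to even exponent (or don't appear), so by the two-squares theorem n IS expressible as a sum of two squares.
Step 3: Build a representation. Group n = k² · m with k = 2 and m = 13 · 13 · 149 = 25181 (a product of primes ≡ 1 (mod 4)); a representation of m scales to one of n via (k·x)² + (k·y)² = k²(x² + y²). Each prime p ≡ 1 (mod 4) is itself a sum of two squares; find a² by testing p − a² for a perfect square:
  13: 13 − 1² = 12, 13 − 2² = 9 = 3² ⇒ 13 = 2² + 3².
  149: 149 − 1² = 148, 149 − 2² = 145, 149 − 3² = 140, 149 − 4² = 133, 149 − 5² = 124, 149 − 6² = 113, 149 − 7² = 100 = 10² ⇒ 149 = 7² + 10².
  Combine using the Brahmagupta–Fibonacci identity (a² + b²)(c² + d²) = (ac − bd)² + (ad + bc)² = (ac + bd)² + (ad − bc)²:
  13 · 13 = 169: from (2² + 3²)(2² + 3²), take (2·2 − 3·3, 2·3 + 3·2) = (4 − 9, 6 + 6) = (-5, 12); dropping signs (only squares matter) gives (5, 12); check 5² + 12² = 25 + 144 = 169 ✓.
  169 · 149 = 25181: from (5² + 12²)(7² + 10²), take (5·7 − 12·10, 5·10 + 12·7) = (35 − 120, 50 + 84) = (-85, 134); dropping signs (only squares matter) gives (85, 134); check 85² + 134² = 7225 + 17956 = 25181 ✓.
  Scale by k = 2: (2·85, 2·134) = (170, 268).
Step 4: Order so x ≤ y and verify: 170² + 268² = 28900 + 71824 = 100724 = n. ✓

n = 100724 = 170² + 268² (one valid representation with x ≤ y).


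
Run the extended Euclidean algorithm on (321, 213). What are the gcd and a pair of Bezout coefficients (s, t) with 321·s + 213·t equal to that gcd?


Euclidean algorithm on (321, 213) — divide until remainder is 0:
  321 = 1 · 213 + 108
  213 = 1 · 108 + 105
  108 = 1 · 105 + 3
  105 = 35 · 3 + 0
gcd(321, 213) = 3.
Track Bezout coefficients alongside the remainders: start with r₀ = 321 = a·1 + b·0 (s = 1, t = 0) and r₁ = 213 = a·0 + b·1 (s = 0, t = 1); each new remainder r_{k+1} = r_{k-1} − q_k·r_k inherits s_{k+1} = s_{k-1} − q_k·s_k, t_{k+1} = t_{k-1} − q_k·t_k, so r_k = a·s_k + b·t_k at every step:
  q = 1: r = 108, s = 1 − 1·0 = 1, t = 0 − 1·1 = -1  (check: 321·1 + 213·(-1) = 108)
  q = 1: r = 105, s = 0 − 1·1 = -1, t = 1 − 1·(-1) = 2  (check: 321·(-1) + 213·2 = 105)
  q = 1: r = 3, s = 1 − 1·(-1) = 2, t = -1 − 1·2 = -3  (check: 321·2 + 213·(-3) = 3)
The row with r = 3 (the gcd) gives the Bezout coefficients s = 2, t = -3.
Result: 321 · (2) + 213 · (-3) = 3.

gcd(321, 213) = 3; s = 2, t = -3 (check: 321·2 + 213·(-3) = 3).


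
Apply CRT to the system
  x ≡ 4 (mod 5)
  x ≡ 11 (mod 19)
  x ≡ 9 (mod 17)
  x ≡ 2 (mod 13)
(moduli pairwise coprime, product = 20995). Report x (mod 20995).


Product of moduli M = 5 · 19 · 17 · 13 = 20995.
Merge one congruence at a time:
  Start: x ≡ 4 (mod 5).
  Combine with x ≡ 11 (mod 19); new modulus lcm = 95.
    Write x = 4 + 5·t and substitute into x ≡ 11 (mod 19): 5·t ≡ 11 − 4 = 7 (mod 19).
    The inverse of 5 mod 19 is 4 (since 5·4 = 20 = 1·19 + 1), so t ≡ 4·7 = 28 ≡ 9 (mod 19).
    Then x = 4 + 5·9 = 49, valid modulo lcm(5, 19) = 95: x ≡ 49 (mod 95).
  Combine with x ≡ 9 (mod 17); new modulus lcm = 1615.
    Write x = 49 + 95·t and substitute into x ≡ 9 (mod 17): 95·t ≡ 9 − 49 = -40 (mod 17).
    Reduce coefficients mod 17: 10·t ≡ 11 (mod 17).
    The inverse of 10 mod 17 is 12 (since 10·12 = 120 = 7·17 + 1), so t ≡ 12·11 = 132 ≡ 13 (mod 17).
    Then x = 49 + 95·13 = 1284, valid modulo lcm(95, 17) = 1615: x ≡ 1284 (mod 1615).
  Combine with x ≡ 2 (mod 13); new modulus lcm = 20995.
    Write x = 1284 + 1615·t and substitute into x ≡ 2 (mod 13): 1615·t ≡ 2 − 1284 = -1282 (mod 13).
    Reduce coefficients mod 13: 3·t ≡ 5 (mod 13).
    The inverse of 3 mod 13 is 9 (since 3·9 = 27 = 2·13 + 1), so t ≡ 9·5 = 45 ≡ 6 (mod 13).
    Then x = 1284 + 1615·6 = 10974, valid modulo lcm(1615, 13) = 20995: x ≡ 10974 (mod 20995).
Verify against each original: 10974 mod 5 = 4, 10974 mod 19 = 11, 10974 mod 17 = 9, 10974 mod 13 = 2.

x ≡ 10974 (mod 20995).


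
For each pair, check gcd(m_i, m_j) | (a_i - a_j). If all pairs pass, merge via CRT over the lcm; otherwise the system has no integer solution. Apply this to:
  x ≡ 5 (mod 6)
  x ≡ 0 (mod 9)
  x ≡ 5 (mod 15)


Moduli 6, 9, 15 are not pairwise coprime, so CRT works modulo lcm(m_i) when all pairwise compatibility conditions hold.
Pairwise compatibility: gcd(m_i, m_j) must divide a_i - a_j for every pair.
Merge one congruence at a time:
  Start: x ≡ 5 (mod 6).
  Combine with x ≡ 0 (mod 9): gcd(6, 9) = 3, and 0 - 5 = -5 is NOT divisible by 3.
    ⇒ system is inconsistent (no integer solution).

No solution (the system is inconsistent).


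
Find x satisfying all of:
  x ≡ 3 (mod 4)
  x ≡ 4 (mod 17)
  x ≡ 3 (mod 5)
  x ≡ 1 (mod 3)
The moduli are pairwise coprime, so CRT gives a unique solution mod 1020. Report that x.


Product of moduli M = 4 · 17 · 5 · 3 = 1020.
Merge one congruence at a time:
  Start: x ≡ 3 (mod 4).
  Combine with x ≡ 4 (mod 17); new modulus lcm = 68.
    Write x = 3 + 4·t and substitute into x ≡ 4 (mod 17): 4·t ≡ 4 − 3 = 1 (mod 17).
    The inverse of 4 mod 17 is 13 (since 4·13 = 52 = 3·17 + 1), so t ≡ 13·1 = 13 ≡ 13 (mod 17).
    Then x = 3 + 4·13 = 55, valid modulo lcm(4, 17) = 68: x ≡ 55 (mod 68).
  Combine with x ≡ 3 (mod 5); new modulus lcm = 340.
    Write x = 55 + 68·t and substitute into x ≡ 3 (mod 5): 68·t ≡ 3 − 55 = -52 (mod 5).
    Reduce coefficients mod 5: 3·t ≡ 3 (mod 5).
    The inverse of 3 mod 5 is 2 (since 3·2 = 6 = 1·5 + 1), so t ≡ 2·3 = 6 ≡ 1 (mod 5).
    Then x = 55 + 68·1 = 123, valid modulo lcm(68, 5) = 340: x ≡ 123 (mod 340).
  Combine with x ≡ 1 (mod 3); new modulus lcm = 1020.
    Write x = 123 + 340·t and substitute into x ≡ 1 (mod 3): 340·t ≡ 1 − 123 = -122 (mod 3).
    Reduce coefficients mod 3: 1·t ≡ 1 (mod 3).
    So t ≡ 1 (mod 3).
    Then x = 123 + 340·1 = 463, valid modulo lcm(340, 3) = 1020: x ≡ 463 (mod 1020).
Verify against each original: 463 mod 4 = 3, 463 mod 17 = 4, 463 mod 5 = 3, 463 mod 3 = 1.

x ≡ 463 (mod 1020).


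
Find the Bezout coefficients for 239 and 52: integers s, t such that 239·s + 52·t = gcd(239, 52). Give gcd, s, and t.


Euclidean algorithm on (239, 52) — divide until remainder is 0:
  239 = 4 · 52 + 31
  52 = 1 · 31 + 21
  31 = 1 · 21 + 10
  21 = 2 · 10 + 1
  10 = 10 · 1 + 0
gcd(239, 52) = 1.
Track Bezout coefficients alongside the remainders: start with r₀ = 239 = a·1 + b·0 (s = 1, t = 0) and r₁ = 52 = a·0 + b·1 (s = 0, t = 1); each new remainder r_{k+1} = r_{k-1} − q_k·r_k inherits s_{k+1} = s_{k-1} − q_k·s_k, t_{k+1} = t_{k-1} − q_k·t_k, so r_k = a·s_k + b·t_k at every step:
  q = 4: r = 31, s = 1 − 4·0 = 1, t = 0 − 4·1 = -4  (check: 239·1 + 52·(-4) = 31)
  q = 1: r = 21, s = 0 − 1·1 = -1, t = 1 − 1·(-4) = 5  (check: 239·(-1) + 52·5 = 21)
  q = 1: r = 10, s = 1 − 1·(-1) = 2, t = -4 − 1·5 = -9  (check: 239·2 + 52·(-9) = 10)
  q = 2: r = 1, s = -1 − 2·2 = -5, t = 5 − 2·(-9) = 23  (check: 239·(-5) + 52·23 = 1)
The row with r = 1 (the gcd) gives the Bezout coefficients s = -5, t = 23.
Result: 239 · (-5) + 52 · (23) = 1.

gcd(239, 52) = 1; s = -5, t = 23 (check: 239·(-5) + 52·23 = 1).


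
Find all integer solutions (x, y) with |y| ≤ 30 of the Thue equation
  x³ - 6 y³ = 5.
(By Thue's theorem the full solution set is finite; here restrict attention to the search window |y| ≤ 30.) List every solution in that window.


The equation is x³ - 6y³ = 5. For fixed y, x³ = 6·y³ + 5, so a solution requires the RHS to be a perfect cube.
Strategy: iterate y from -30 to 30, compute RHS = 6·y³ + 5, and check whether it is a (positive or negative) perfect cube.
Check small values of y:
  y = 0: RHS = 5 is not a perfect cube.
  y = 1: RHS = 11 is not a perfect cube.
  y = -1: RHS = -1 = (-1)³ ⇒ x = -1 works.
  y = 2: RHS = 53 is not a perfect cube.
  y = -2: RHS = -43 is not a perfect cube.
  y = 3: RHS = 167 is not a perfect cube.
  y = -3: RHS = -157 is not a perfect cube.
Continuing the search up to |y| = 30 finds no further solutions beyond those listed.
Collected solutions: (-1, -1).

Solutions (with |y| ≤ 30): (-1, -1).


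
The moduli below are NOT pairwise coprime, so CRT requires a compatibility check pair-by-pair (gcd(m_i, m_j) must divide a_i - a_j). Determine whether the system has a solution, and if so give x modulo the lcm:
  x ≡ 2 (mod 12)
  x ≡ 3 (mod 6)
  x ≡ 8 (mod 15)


Moduli 12, 6, 15 are not pairwise coprime, so CRT works modulo lcm(m_i) when all pairwise compatibility conditions hold.
Pairwise compatibility: gcd(m_i, m_j) must divide a_i - a_j for every pair.
Merge one congruence at a time:
  Start: x ≡ 2 (mod 12).
  Combine with x ≡ 3 (mod 6): gcd(12, 6) = 6, and 3 - 2 = 1 is NOT divisible by 6.
    ⇒ system is inconsistent (no integer solution).

No solution (the system is inconsistent).


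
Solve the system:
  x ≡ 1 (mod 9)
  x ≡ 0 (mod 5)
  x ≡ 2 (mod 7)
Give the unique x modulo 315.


Moduli 9, 5, 7 are pairwise coprime; by CRT there is a unique solution modulo M = 9 · 5 · 7 = 315.
Solve pairwise, accumulating the modulus:
  Start with x ≡ 1 (mod 9).
  Combine with x ≡ 0 (mod 5): since gcd(9, 5) = 1, we get a unique residue mod 45.
    Write x = 1 + 9·t and substitute into x ≡ 0 (mod 5): 9·t ≡ 0 − 1 = -1 (mod 5).
    Reduce coefficients mod 5: 4·t ≡ 4 (mod 5).
    The inverse of 4 mod 5 is 4 (since 4·4 = 16 = 3·5 + 1), so t ≡ 4·4 = 16 ≡ 1 (mod 5).
    Then x = 1 + 9·1 = 10, valid modulo lcm(9, 5) = 45: x ≡ 10 (mod 45).
  Combine with x ≡ 2 (mod 7): since gcd(45, 7) = 1, we get a unique residue mod 315.
    Write x = 10 + 45·t and substitute into x ≡ 2 (mod 7): 45·t ≡ 2 − 10 = -8 (mod 7).
    Reduce coefficients mod 7: 3·t ≡ 6 (mod 7).
    The inverse of 3 mod 7 is 5 (since 3·5 = 15 = 2·7 + 1), so t ≡ 5·6 = 30 ≡ 2 (mod 7).
    Then x = 10 + 45·2 = 100, valid modulo lcm(45, 7) = 315: x ≡ 100 (mod 315).
Verify: 100 mod 9 = 1 ✓, 100 mod 5 = 0 ✓, 100 mod 7 = 2 ✓.

x ≡ 100 (mod 315).


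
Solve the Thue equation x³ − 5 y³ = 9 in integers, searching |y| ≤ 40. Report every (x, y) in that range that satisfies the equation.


The equation is x³ - 5y³ = 9. For fixed y, x³ = 5·y³ + 9, so a solution requires the RHS to be a perfect cube.
Strategy: iterate y from -40 to 40, compute RHS = 5·y³ + 9, and check whether it is a (positive or negative) perfect cube.
Check small values of y:
  y = 0: RHS = 9 is not a perfect cube.
  y = 1: RHS = 14 is not a perfect cube.
  y = -1: RHS = 4 is not a perfect cube.
  y = 2: RHS = 49 is not a perfect cube.
  y = -2: RHS = -31 is not a perfect cube.
  y = 3: RHS = 144 is not a perfect cube.
  y = -3: RHS = -126 is not a perfect cube.
Continuing the search up to |y| = 40 finds no solutions either.
No (x, y) in the scanned range satisfies the equation.

No integer solutions with |y| ≤ 40.


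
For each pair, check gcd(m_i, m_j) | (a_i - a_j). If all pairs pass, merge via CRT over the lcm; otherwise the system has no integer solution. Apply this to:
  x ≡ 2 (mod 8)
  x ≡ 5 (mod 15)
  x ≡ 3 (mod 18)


Moduli 8, 15, 18 are not pairwise coprime, so CRT works modulo lcm(m_i) when all pairwise compatibility conditions hold.
Pairwise compatibility: gcd(m_i, m_j) must divide a_i - a_j for every pair.
Merge one congruence at a time:
  Start: x ≡ 2 (mod 8).
  Combine with x ≡ 5 (mod 15): gcd(8, 15) = 1; 5 - 2 = 3, which IS divisible by 1, so compatible.
    Write x = 2 + 8·t and substitute into x ≡ 5 (mod 15): 8·t ≡ 5 − 2 = 3 (mod 15).
    The inverse of 8 mod 15 is 2 (since 8·2 = 16 = 1·15 + 1), so t ≡ 2·3 = 6 ≡ 6 (mod 15).
    Then x = 2 + 8·6 = 50, valid modulo lcm(8, 15) = 120: x ≡ 50 (mod 120).
  Combine with x ≡ 3 (mod 18): gcd(120, 18) = 6, and 3 - 50 = -47 is NOT divisible by 6.
    ⇒ system is inconsistent (no integer solution).

No solution (the system is inconsistent).


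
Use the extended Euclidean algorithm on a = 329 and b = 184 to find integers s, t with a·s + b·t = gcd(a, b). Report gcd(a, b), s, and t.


Euclidean algorithm on (329, 184) — divide until remainder is 0:
  329 = 1 · 184 + 145
  184 = 1 · 145 + 39
  145 = 3 · 39 + 28
  39 = 1 · 28 + 11
  28 = 2 · 11 + 6
  11 = 1 · 6 + 5
  6 = 1 · 5 + 1
  5 = 5 · 1 + 0
gcd(329, 184) = 1.
Track Bezout coefficients alongside the remainders: start with r₀ = 329 = a·1 + b·0 (s = 1, t = 0) and r₁ = 184 = a·0 + b·1 (s = 0, t = 1); each new remainder r_{k+1} = r_{k-1} − q_k·r_k inherits s_{k+1} = s_{k-1} − q_k·s_k, t_{k+1} = t_{k-1} − q_k·t_k, so r_k = a·s_k + b·t_k at every step:
  q = 1: r = 145, s = 1 − 1·0 = 1, t = 0 − 1·1 = -1  (check: 329·1 + 184·(-1) = 145)
  q = 1: r = 39, s = 0 − 1·1 = -1, t = 1 − 1·(-1) = 2  (check: 329·(-1) + 184·2 = 39)
  q = 3: r = 28, s = 1 − 3·(-1) = 4, t = -1 − 3·2 = -7  (check: 329·4 + 184·(-7) = 28)
  q = 1: r = 11, s = -1 − 1·4 = -5, t = 2 − 1·(-7) = 9  (check: 329·(-5) + 184·9 = 11)
  q = 2: r = 6, s = 4 − 2·(-5) = 14, t = -7 − 2·9 = -25  (check: 329·14 + 184·(-25) = 6)
  q = 1: r = 5, s = -5 − 1·14 = -19, t = 9 − 1·(-25) = 34  (check: 329·(-19) + 184·34 = 5)
  q = 1: r = 1, s = 14 − 1·(-19) = 33, t = -25 − 1·34 = -59  (check: 329·33 + 184·(-59) = 1)
The row with r = 1 (the gcd) gives the Bezout coefficients s = 33, t = -59.
Result: 329 · (33) + 184 · (-59) = 1.

gcd(329, 184) = 1; s = 33, t = -59 (check: 329·33 + 184·(-59) = 1).


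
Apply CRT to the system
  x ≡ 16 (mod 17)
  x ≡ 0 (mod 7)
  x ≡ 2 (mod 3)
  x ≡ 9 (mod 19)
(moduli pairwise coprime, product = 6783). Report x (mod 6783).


Product of moduli M = 17 · 7 · 3 · 19 = 6783.
Merge one congruence at a time:
  Start: x ≡ 16 (mod 17).
  Combine with x ≡ 0 (mod 7); new modulus lcm = 119.
    Write x = 16 + 17·t and substitute into x ≡ 0 (mod 7): 17·t ≡ 0 − 16 = -16 (mod 7).
    Reduce coefficients mod 7: 3·t ≡ 5 (mod 7).
    The inverse of 3 mod 7 is 5 (since 3·5 = 15 = 2·7 + 1), so t ≡ 5·5 = 25 ≡ 4 (mod 7).
    Then x = 16 + 17·4 = 84, valid modulo lcm(17, 7) = 119: x ≡ 84 (mod 119).
  Combine with x ≡ 2 (mod 3); new modulus lcm = 357.
    Write x = 84 + 119·t and substitute into x ≡ 2 (mod 3): 119·t ≡ 2 − 84 = -82 (mod 3).
    Reduce coefficients mod 3: 2·t ≡ 2 (mod 3).
    The inverse of 2 mod 3 is 2 (since 2·2 = 4 = 1·3 + 1), so t ≡ 2·2 = 4 ≡ 1 (mod 3).
    Then x = 84 + 119·1 = 203, valid modulo lcm(119, 3) = 357: x ≡ 203 (mod 357).
  Combine with x ≡ 9 (mod 19); new modulus lcm = 6783.
    Write x = 203 + 357·t and substitute into x ≡ 9 (mod 19): 357·t ≡ 9 − 203 = -194 (mod 19).
    Reduce coefficients mod 19: 15·t ≡ 15 (mod 19).
    The inverse of 15 mod 19 is 14 (since 15·14 = 210 = 11·19 + 1), so t ≡ 14·15 = 210 ≡ 1 (mod 19).
    Then x = 203 + 357·1 = 560, valid modulo lcm(357, 19) = 6783: x ≡ 560 (mod 6783).
Verify against each original: 560 mod 17 = 16, 560 mod 7 = 0, 560 mod 3 = 2, 560 mod 19 = 9.

x ≡ 560 (mod 6783).


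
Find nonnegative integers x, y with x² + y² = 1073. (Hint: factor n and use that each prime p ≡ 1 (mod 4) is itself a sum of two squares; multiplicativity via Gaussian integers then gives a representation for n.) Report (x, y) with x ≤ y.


Step 1: Factor n = 1073 = 29 · 37.
Step 2: Check the mod-4 condition on each prime factor: 29 ≡ 1 (mod 4), exponent 1; 37 ≡ 1 (mod 4), exponent 1.
All primes ≡ 3 (mod 4) appear to even exponent (or don't appear), so by the two-squares theorem n IS expressible as a sum of two squares.
Step 3: Build a representation. Here n = 29 · 37 is a product of primes ≡ 1 (mod 4). Each prime p ≡ 1 (mod 4) is itself a sum of two squares; find a² by testing p − a² for a perfect square:
  29: 29 − 1² = 28, 29 − 2² = 25 = 5² ⇒ 29 = 2² + 5².
  37: 37 − 1² = 36 = 6² ⇒ 37 = 1² + 6².
  Combine using the Brahmagupta–Fibonacci identity (a² + b²)(c² + d²) = (ac − bd)² + (ad + bc)² = (ac + bd)² + (ad − bc)²:
  29 · 37 = 1073: from (2² + 5²)(1² + 6²), take (2·1 − 5·6, 2·6 + 5·1) = (2 − 30, 12 + 5) = (-28, 17); dropping signs (only squares matter) gives (28, 17); check 28² + 17² = 784 + 289 = 1073 ✓.
Step 4: Order so x ≤ y and verify: 17² + 28² = 289 + 784 = 1073 = n. ✓

n = 1073 = 17² + 28² (one valid representation with x ≤ y).
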